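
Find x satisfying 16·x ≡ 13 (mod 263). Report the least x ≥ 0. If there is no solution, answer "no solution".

First find gcd(16, 263):
263 = 16·16 + 7
16 = 2·7 + 2
7 = 3·2 + 1
2 = 2·1 + 0
gcd = 1, so a unique solution mod 263 exists.
Back-substitute for the Bézout coefficients:
1 = 7 − 3·2
1 = −3·16 + 7·7
1 = 7·263 − 115·16
So 16·(-115) ≡ 1 (mod 263), giving 16⁻¹ ≡ 148.
x ≡ 16⁻¹·13 ≡ 148·13 ≡ 83 (mod 263).

83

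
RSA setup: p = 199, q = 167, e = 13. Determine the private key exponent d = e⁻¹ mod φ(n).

7585

φ(n) = (p−1)(q−1) = 198·166 = 32868.
Need d with 13·d ≡ 1 (mod 32868). Apply the extended Euclidean algorithm:
32868 = 2528·13 + 4
13 = 3·4 + 1
4 = 4·1 + 0
Back-substitute:
1 = 13 − 3·4
1 = −3·32868 + 7585·13
So 13·7585 ≡ 1 (mod 32868), hence d = 7585.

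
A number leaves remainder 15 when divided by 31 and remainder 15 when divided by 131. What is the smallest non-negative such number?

15

Write x = 15 + 31·k. Then 31·k ≡ 15 − 15 ≡ 0 (mod 131).
Need 31⁻¹ mod 131. Extended Euclid on (131, 31):
131 = 4×31 + 7
31 = 4×7 + 3
7 = 2×3 + 1
3 = 3×1 + 0
Back-substitute:
1 = 7 − 2·3
1 = −2·31 + 9·7
1 = 9·131 − 38·31
31⁻¹ ≡ 93 (mod 131), so k ≡ 93·0 ≡ 0 (mod 131).
x = 15 + 31·0 = 15.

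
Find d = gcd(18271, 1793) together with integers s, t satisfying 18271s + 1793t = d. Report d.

11

Euclidean algorithm:
18271 = 10×1793 + 341
1793 = 5×341 + 88
341 = 3×88 + 77
88 = 1×77 + 11
77 = 7×11 + 0
gcd(18271, 1793) = 11.
Express as a combination:
11 = 88 − 77
11 = −341 + 4·88
11 = 4·1793 − 21·341
11 = −21·18271 + 214·1793
So 11 = (-21)·18271 + (214)·1793.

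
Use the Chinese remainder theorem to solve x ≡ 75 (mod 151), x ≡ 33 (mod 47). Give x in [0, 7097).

3699

Write x = 75 + 151·k. Then 151·k ≡ 33 − 75 ≡ 5 (mod 47).
Need 151⁻¹ mod 47. Extended Euclid on (47, 10):
47 = 4*10 + 7
10 = 1*7 + 3
7 = 2*3 + 1
3 = 3*1 + 0
Back-substitute:
1 = 7 − 2·3
1 = −2·10 + 3·7
1 = 3·47 − 14·10
151⁻¹ ≡ 33 (mod 47), so k ≡ 33·5 ≡ 24 (mod 47).
x = 75 + 151·24 = 3699.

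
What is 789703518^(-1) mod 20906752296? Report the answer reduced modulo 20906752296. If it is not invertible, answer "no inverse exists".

no inverse exists

Compute gcd(789703518, 20906752296):
20906752296 = 26×789703518 + 374460828
789703518 = 2×374460828 + 40781862
374460828 = 9×40781862 + 7424070
40781862 = 5×7424070 + 3661512
7424070 = 2×3661512 + 101046
3661512 = 36×101046 + 23856
101046 = 4×23856 + 5622
23856 = 4×5622 + 1368
5622 = 4×1368 + 150
1368 = 9×150 + 18
150 = 8×18 + 6
18 = 3×6 + 0
Since gcd = 6 > 1, 789703518 is not a unit mod 20906752296.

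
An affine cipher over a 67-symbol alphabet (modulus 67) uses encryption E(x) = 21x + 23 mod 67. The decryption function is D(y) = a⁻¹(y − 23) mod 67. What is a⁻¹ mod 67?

gcd(67, 21) by repeated division:
67 = 3×21 + 4
21 = 5×4 + 1
4 = 4×1 + 0
The gcd is 1. Working backward:
1 = 21 − 5·4
1 = −5·67 + 16·21
So 21·16 ≡ 1 (mod 67).

16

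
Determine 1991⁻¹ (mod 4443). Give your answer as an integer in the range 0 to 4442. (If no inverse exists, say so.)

665

Extended Euclidean algorithm:
4443 = 2×1991 + 461
1991 = 4×461 + 147
461 = 3×147 + 20
147 = 7×20 + 7
20 = 2×7 + 6
7 = 1×6 + 1
6 = 6×1 + 0
The gcd is 1. Working backward:
1 = 7 − 6
1 = −20 + 3·7
1 = 3·147 − 22·20
1 = −22·461 + 69·147
1 = 69·1991 − 298·461
1 = −298·4443 + 665·1991
So 1991·665 ≡ 1 (mod 4443).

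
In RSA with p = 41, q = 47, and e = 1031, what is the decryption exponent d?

1351

φ(n) = (p−1)(q−1) = 40·46 = 1840.
Need d with 1031·d ≡ 1 (mod 1840). Apply the extended Euclidean algorithm:
1840 = 1*1031 + 809
1031 = 1*809 + 222
809 = 3*222 + 143
222 = 1*143 + 79
143 = 1*79 + 64
79 = 1*64 + 15
64 = 4*15 + 4
15 = 3*4 + 3
4 = 1*3 + 1
3 = 3*1 + 0
Back-substitute:
1 = 4 − 3
1 = −15 + 4·4
1 = 4·64 − 17·15
1 = −17·79 + 21·64
1 = 21·143 − 38·79
1 = −38·222 + 59·143
1 = 59·809 − 215·222
1 = −215·1031 + 274·809
1 = 274·1840 − 489·1031
So 1031·(-489) ≡ 1 (mod 1840), hence d ≡ -489 ≡ 1351 (mod 1840).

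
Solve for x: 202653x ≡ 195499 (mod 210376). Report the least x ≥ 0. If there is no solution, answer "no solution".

First find gcd(202653, 210376):
210376 = 1·202653 + 7723
202653 = 26·7723 + 1855
7723 = 4·1855 + 303
1855 = 6·303 + 37
303 = 8·37 + 7
37 = 5·7 + 2
7 = 3·2 + 1
2 = 2·1 + 0
gcd = 1, so a unique solution mod 210376 exists.
Back-substitute for the Bézout coefficients:
1 = 7 − 3·2
1 = −3·37 + 16·7
1 = 16·303 − 131·37
1 = −131·1855 + 802·303
1 = 802·7723 − 3339·1855
1 = −3339·202653 + 87616·7723
1 = 87616·210376 − 90955·202653
So 202653·(-90955) ≡ 1 (mod 210376), giving 202653⁻¹ ≡ 119421.
x ≡ 202653⁻¹·195499 ≡ 119421·195499 ≡ 209479 (mod 210376).

209479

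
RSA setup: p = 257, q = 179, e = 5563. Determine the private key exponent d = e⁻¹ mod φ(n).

19315

φ(n) = (p−1)(q−1) = 256·178 = 45568.
Need d with 5563·d ≡ 1 (mod 45568). Apply the extended Euclidean algorithm:
45568 = 8*5563 + 1064
5563 = 5*1064 + 243
1064 = 4*243 + 92
243 = 2*92 + 59
92 = 1*59 + 33
59 = 1*33 + 26
33 = 1*26 + 7
26 = 3*7 + 5
7 = 1*5 + 2
5 = 2*2 + 1
2 = 2*1 + 0
Back-substitute:
1 = 5 − 2·2
1 = −2·7 + 3·5
1 = 3·26 − 11·7
1 = −11·33 + 14·26
1 = 14·59 − 25·33
1 = −25·92 + 39·59
1 = 39·243 − 103·92
1 = −103·1064 + 451·243
1 = 451·5563 − 2358·1064
1 = −2358·45568 + 19315·5563
So 5563·19315 ≡ 1 (mod 45568), hence d = 19315.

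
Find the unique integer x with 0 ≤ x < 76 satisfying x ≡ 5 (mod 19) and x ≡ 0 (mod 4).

24

Write x = 5 + 19·k. Then 19·k ≡ 0 − 5 ≡ 3 (mod 4).
Need 19⁻¹ mod 4. Extended Euclid on (4, 3):
4 = 1·3 + 1
3 = 3·1 + 0
Back-substitute:
1 = 4 − 3
19⁻¹ ≡ 3 (mod 4), so k ≡ 3·3 ≡ 1 (mod 4).
x = 5 + 19·1 = 24.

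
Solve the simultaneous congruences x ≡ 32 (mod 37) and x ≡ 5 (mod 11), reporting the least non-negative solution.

291

Write x = 32 + 37·k. Then 37·k ≡ 5 − 32 ≡ 6 (mod 11).
Need 37⁻¹ mod 11. Extended Euclid on (11, 4):
11 = 2×4 + 3
4 = 1×3 + 1
3 = 3×1 + 0
Back-substitute:
1 = 4 − 3
1 = −11 + 3·4
37⁻¹ ≡ 3 (mod 11), so k ≡ 3·6 ≡ 7 (mod 11).
x = 32 + 37·7 = 291.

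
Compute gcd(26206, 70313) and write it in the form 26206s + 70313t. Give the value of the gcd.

1

Repeated division:
70313 = 2·26206 + 17901
26206 = 1·17901 + 8305
17901 = 2·8305 + 1291
8305 = 6·1291 + 559
1291 = 2·559 + 173
559 = 3·173 + 40
173 = 4·40 + 13
40 = 3·13 + 1
13 = 13·1 + 0
gcd(26206, 70313) = 1.
Working backward:
1 = 40 − 3·13
1 = −3·173 + 13·40
1 = 13·559 − 42·173
1 = −42·1291 + 97·559
1 = 97·8305 − 624·1291
1 = −624·17901 + 1345·8305
1 = 1345·26206 − 1969·17901
1 = −1969·70313 + 5283·26206
So 1 = (-1969)·70313 + (5283)·26206.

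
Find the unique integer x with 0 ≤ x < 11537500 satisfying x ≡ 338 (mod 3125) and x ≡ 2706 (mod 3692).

Write x = 338 + 3125·k. Then 3125·k ≡ 2706 − 338 ≡ 2368 (mod 3692).
Need 3125⁻¹ mod 3692. Extended Euclid on (3692, 3125):
3692 = 1·3125 + 567
3125 = 5·567 + 290
567 = 1·290 + 277
290 = 1·277 + 13
277 = 21·13 + 4
13 = 3·4 + 1
4 = 4·1 + 0
Back-substitute:
1 = 13 − 3·4
1 = −3·277 + 64·13
1 = 64·290 − 67·277
1 = −67·567 + 131·290
1 = 131·3125 − 722·567
1 = −722·3692 + 853·3125
3125⁻¹ ≡ 853 (mod 3692), so k ≡ 853·2368 ≡ 380 (mod 3692).
x = 338 + 3125·380 = 1187838.

1187838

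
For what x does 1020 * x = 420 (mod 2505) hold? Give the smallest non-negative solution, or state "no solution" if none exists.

First find gcd(1020, 2505):
2505 = 2·1020 + 465
1020 = 2·465 + 90
465 = 5·90 + 15
90 = 6·15 + 0
gcd = 15 and 15 | 420, so solutions exist. Divide through by 15: 68x ≡ 28 (mod 167).
Now find 68⁻¹ mod 167:
167 = 2×68 + 31
68 = 2×31 + 6
31 = 5×6 + 1
6 = 6×1 + 0
Back-substitute:
1 = 31 − 5·6
1 = −5·68 + 11·31
1 = 11·167 − 27·68
So 68·(-27) ≡ 1 (mod 167), i.e. 68⁻¹ ≡ 140.
Then x ≡ 140·28 ≡ 79 (mod 167); the smallest non-negative solution is x = 79.

79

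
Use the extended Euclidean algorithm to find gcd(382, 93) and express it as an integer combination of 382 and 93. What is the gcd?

Apply Euclid's algorithm to 382 and 93:
382 = 4*93 + 10
93 = 9*10 + 3
10 = 3*3 + 1
3 = 3*1 + 0
gcd(382, 93) = 1.
Working backward:
1 = 10 − 3·3
1 = −3·93 + 28·10
1 = 28·382 − 115·93
So 1 = (28)·382 + (-115)·93.

1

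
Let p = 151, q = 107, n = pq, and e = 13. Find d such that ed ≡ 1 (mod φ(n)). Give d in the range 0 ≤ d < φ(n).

φ(n) = (p−1)(q−1) = 150·106 = 15900.
Need d with 13·d ≡ 1 (mod 15900). Apply the extended Euclidean algorithm:
15900 = 1223·13 + 1
13 = 13·1 + 0
Back-substitute:
1 = 15900 − 1223·13
So 13·(-1223) ≡ 1 (mod 15900), hence d ≡ -1223 ≡ 14677 (mod 15900).

14677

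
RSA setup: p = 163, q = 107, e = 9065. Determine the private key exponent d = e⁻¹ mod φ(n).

3101

φ(n) = (p−1)(q−1) = 162·106 = 17172.
Need d with 9065·d ≡ 1 (mod 17172). Apply the extended Euclidean algorithm:
17172 = 1*9065 + 8107
9065 = 1*8107 + 958
8107 = 8*958 + 443
958 = 2*443 + 72
443 = 6*72 + 11
72 = 6*11 + 6
11 = 1*6 + 5
6 = 1*5 + 1
5 = 5*1 + 0
Back-substitute:
1 = 6 − 5
1 = −11 + 2·6
1 = 2·72 − 13·11
1 = −13·443 + 80·72
1 = 80·958 − 173·443
1 = −173·8107 + 1464·958
1 = 1464·9065 − 1637·8107
1 = −1637·17172 + 3101·9065
So 9065·3101 ≡ 1 (mod 17172), hence d = 3101.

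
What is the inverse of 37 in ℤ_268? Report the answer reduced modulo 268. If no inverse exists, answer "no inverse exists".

Extended Euclidean algorithm:
268 = 7*37 + 9
37 = 4*9 + 1
9 = 9*1 + 0
gcd = 1, so the inverse exists. Back-substitute:
1 = 37 − 4·9
1 = −4·268 + 29·37
So 37·29 ≡ 1 (mod 268).

29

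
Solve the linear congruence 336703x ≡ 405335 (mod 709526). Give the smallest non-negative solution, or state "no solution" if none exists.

244049

First find gcd(336703, 709526):
709526 = 2·336703 + 36120
336703 = 9·36120 + 11623
36120 = 3·11623 + 1251
11623 = 9·1251 + 364
1251 = 3·364 + 159
364 = 2·159 + 46
159 = 3·46 + 21
46 = 2·21 + 4
21 = 5·4 + 1
4 = 4·1 + 0
gcd = 1, so a unique solution mod 709526 exists.
Back-substitute for the Bézout coefficients:
1 = 21 − 5·4
1 = −5·46 + 11·21
1 = 11·159 − 38·46
1 = −38·364 + 87·159
1 = 87·1251 − 299·364
1 = −299·11623 + 2778·1251
1 = 2778·36120 − 8633·11623
1 = −8633·336703 + 80475·36120
1 = 80475·709526 − 169583·336703
So 336703·(-169583) ≡ 1 (mod 709526), giving 336703⁻¹ ≡ 539943.
x ≡ 336703⁻¹·405335 ≡ 539943·405335 ≡ 244049 (mod 709526).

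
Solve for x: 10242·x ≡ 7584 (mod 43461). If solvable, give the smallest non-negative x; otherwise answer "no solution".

gcd(10242, 43461):
43461 = 4*10242 + 2493
10242 = 4*2493 + 270
2493 = 9*270 + 63
270 = 4*63 + 18
63 = 3*18 + 9
18 = 2*9 + 0
gcd = 9, but 9 ∤ 7584, so the congruence has no solution.

no solution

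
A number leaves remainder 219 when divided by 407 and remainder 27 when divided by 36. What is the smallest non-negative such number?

Write x = 219 + 407·k. Then 407·k ≡ 27 − 219 ≡ 24 (mod 36).
Need 407⁻¹ mod 36. Extended Euclid on (36, 11):
36 = 3·11 + 3
11 = 3·3 + 2
3 = 1·2 + 1
2 = 2·1 + 0
Back-substitute:
1 = 3 − 2
1 = −11 + 4·3
1 = 4·36 − 13·11
407⁻¹ ≡ 23 (mod 36), so k ≡ 23·24 ≡ 12 (mod 36).
x = 219 + 407·12 = 5103.

5103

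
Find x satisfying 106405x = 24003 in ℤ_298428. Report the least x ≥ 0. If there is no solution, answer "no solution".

gcd(106405, 298428):
298428 = 2*106405 + 85618
106405 = 1*85618 + 20787
85618 = 4*20787 + 2470
20787 = 8*2470 + 1027
2470 = 2*1027 + 416
1027 = 2*416 + 195
416 = 2*195 + 26
195 = 7*26 + 13
26 = 2*13 + 0
gcd = 13, but 13 ∤ 24003, so the congruence has no solution.

no solution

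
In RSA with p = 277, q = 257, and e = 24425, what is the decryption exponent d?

φ(n) = (p−1)(q−1) = 276·256 = 70656.
Need d with 24425·d ≡ 1 (mod 70656). Apply the extended Euclidean algorithm:
70656 = 2·24425 + 21806
24425 = 1·21806 + 2619
21806 = 8·2619 + 854
2619 = 3·854 + 57
854 = 14·57 + 56
57 = 1·56 + 1
56 = 56·1 + 0
Back-substitute:
1 = 57 − 56
1 = −854 + 15·57
1 = 15·2619 − 46·854
1 = −46·21806 + 383·2619
1 = 383·24425 − 429·21806
1 = −429·70656 + 1241·24425
So 24425·1241 ≡ 1 (mod 70656), hence d = 1241.

1241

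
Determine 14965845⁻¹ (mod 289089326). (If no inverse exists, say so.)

Apply the Euclidean algorithm to 289089326 and 14965845:
289089326 = 19*14965845 + 4738271
14965845 = 3*4738271 + 751032
4738271 = 6*751032 + 232079
751032 = 3*232079 + 54795
232079 = 4*54795 + 12899
54795 = 4*12899 + 3199
12899 = 4*3199 + 103
3199 = 31*103 + 6
103 = 17*6 + 1
6 = 6*1 + 0
gcd = 1, so the inverse exists. Back-substitute:
1 = 103 − 17·6
1 = −17·3199 + 528·103
1 = 528·12899 − 2129·3199
1 = −2129·54795 + 9044·12899
1 = 9044·232079 − 38305·54795
1 = −38305·751032 + 123959·232079
1 = 123959·4738271 − 782059·751032
1 = −782059·14965845 + 2470136·4738271
1 = 2470136·289089326 − 47714643·14965845
Hence 14965845⁻¹ ≡ -47714643 ≡ 241374683 (mod 289089326).

241374683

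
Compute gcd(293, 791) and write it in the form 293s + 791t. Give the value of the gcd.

1

Repeated division:
791 = 2·293 + 205
293 = 1·205 + 88
205 = 2·88 + 29
88 = 3·29 + 1
29 = 29·1 + 0
gcd(293, 791) = 1.
Express as a combination:
1 = 88 − 3·29
1 = −3·205 + 7·88
1 = 7·293 − 10·205
1 = −10·791 + 27·293
So 1 = (-10)·791 + (27)·293.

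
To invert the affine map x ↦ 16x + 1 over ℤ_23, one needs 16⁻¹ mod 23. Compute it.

gcd(23, 16) by repeated division:
23 = 1*16 + 7
16 = 2*7 + 2
7 = 3*2 + 1
2 = 2*1 + 0
Since gcd(16, 23) = 1, back-substitute to write 1 as a combination:
1 = 7 − 3·2
1 = −3·16 + 7·7
1 = 7·23 − 10·16
Thus 16·(-10) ≡ 1 (mod 23); reducing, -10 mod 23 = 13.

13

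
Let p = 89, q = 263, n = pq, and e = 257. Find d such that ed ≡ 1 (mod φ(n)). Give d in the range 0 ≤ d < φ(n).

φ(n) = (p−1)(q−1) = 88·262 = 23056.
Need d with 257·d ≡ 1 (mod 23056). Apply the extended Euclidean algorithm:
23056 = 89×257 + 183
257 = 1×183 + 74
183 = 2×74 + 35
74 = 2×35 + 4
35 = 8×4 + 3
4 = 1×3 + 1
3 = 3×1 + 0
Back-substitute:
1 = 4 − 3
1 = −35 + 9·4
1 = 9·74 − 19·35
1 = −19·183 + 47·74
1 = 47·257 − 66·183
1 = −66·23056 + 5921·257
So 257·5921 ≡ 1 (mod 23056), hence d = 5921.

5921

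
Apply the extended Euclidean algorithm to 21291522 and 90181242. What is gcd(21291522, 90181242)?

6

Repeated division:
90181242 = 4*21291522 + 5015154
21291522 = 4*5015154 + 1230906
5015154 = 4*1230906 + 91530
1230906 = 13*91530 + 41016
91530 = 2*41016 + 9498
41016 = 4*9498 + 3024
9498 = 3*3024 + 426
3024 = 7*426 + 42
426 = 10*42 + 6
42 = 7*6 + 0
gcd(21291522, 90181242) = 6.
Express as a combination:
6 = 426 − 10·42
6 = −10·3024 + 71·426
6 = 71·9498 − 223·3024
6 = −223·41016 + 963·9498
6 = 963·91530 − 2149·41016
6 = −2149·1230906 + 28900·91530
6 = 28900·5015154 − 117749·1230906
6 = −117749·21291522 + 499896·5015154
6 = 499896·90181242 − 2117333·21291522
So 6 = (499896)·90181242 + (-2117333)·21291522.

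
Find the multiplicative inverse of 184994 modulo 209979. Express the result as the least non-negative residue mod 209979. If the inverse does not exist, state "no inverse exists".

Apply the Euclidean algorithm to 209979 and 184994:
209979 = 1×184994 + 24985
184994 = 7×24985 + 10099
24985 = 2×10099 + 4787
10099 = 2×4787 + 525
4787 = 9×525 + 62
525 = 8×62 + 29
62 = 2×29 + 4
29 = 7×4 + 1
4 = 4×1 + 0
The gcd is 1. Working backward:
1 = 29 − 7·4
1 = −7·62 + 15·29
1 = 15·525 − 127·62
1 = −127·4787 + 1158·525
1 = 1158·10099 − 2443·4787
1 = −2443·24985 + 6044·10099
1 = 6044·184994 − 44751·24985
1 = −44751·209979 + 50795·184994
So 184994·50795 ≡ 1 (mod 209979).

50795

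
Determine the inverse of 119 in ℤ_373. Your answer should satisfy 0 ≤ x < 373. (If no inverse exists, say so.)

163

gcd(373, 119) by repeated division:
373 = 3·119 + 16
119 = 7·16 + 7
16 = 2·7 + 2
7 = 3·2 + 1
2 = 2·1 + 0
Since gcd(119, 373) = 1, back-substitute to write 1 as a combination:
1 = 7 − 3·2
1 = −3·16 + 7·7
1 = 7·119 − 52·16
1 = −52·373 + 163·119
So 119·163 ≡ 1 (mod 373).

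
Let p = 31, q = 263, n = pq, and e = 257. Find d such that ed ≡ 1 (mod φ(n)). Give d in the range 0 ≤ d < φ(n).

7493

φ(n) = (p−1)(q−1) = 30·262 = 7860.
Need d with 257·d ≡ 1 (mod 7860). Apply the extended Euclidean algorithm:
7860 = 30*257 + 150
257 = 1*150 + 107
150 = 1*107 + 43
107 = 2*43 + 21
43 = 2*21 + 1
21 = 21*1 + 0
Back-substitute:
1 = 43 − 2·21
1 = −2·107 + 5·43
1 = 5·150 − 7·107
1 = −7·257 + 12·150
1 = 12·7860 − 367·257
So 257·(-367) ≡ 1 (mod 7860), hence d ≡ -367 ≡ 7493 (mod 7860).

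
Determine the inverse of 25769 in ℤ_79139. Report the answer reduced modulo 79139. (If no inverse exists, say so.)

41859

gcd(79139, 25769) by repeated division:
79139 = 3·25769 + 1832
25769 = 14·1832 + 121
1832 = 15·121 + 17
121 = 7·17 + 2
17 = 8·2 + 1
2 = 2·1 + 0
Since gcd(25769, 79139) = 1, back-substitute to write 1 as a combination:
1 = 17 − 8·2
1 = −8·121 + 57·17
1 = 57·1832 − 863·121
1 = −863·25769 + 12139·1832
1 = 12139·79139 − 37280·25769
Hence 25769⁻¹ ≡ -37280 ≡ 41859 (mod 79139).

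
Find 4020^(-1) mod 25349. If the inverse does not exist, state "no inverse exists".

gcd(25349, 4020) by repeated division:
25349 = 6·4020 + 1229
4020 = 3·1229 + 333
1229 = 3·333 + 230
333 = 1·230 + 103
230 = 2·103 + 24
103 = 4·24 + 7
24 = 3·7 + 3
7 = 2·3 + 1
3 = 3·1 + 0
Since gcd(4020, 25349) = 1, back-substitute to write 1 as a combination:
1 = 7 − 2·3
1 = −2·24 + 7·7
1 = 7·103 − 30·24
1 = −30·230 + 67·103
1 = 67·333 − 97·230
1 = −97·1229 + 358·333
1 = 358·4020 − 1171·1229
1 = −1171·25349 + 7384·4020
So 4020·7384 ≡ 1 (mod 25349).

7384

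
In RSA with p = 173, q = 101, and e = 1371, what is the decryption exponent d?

8531

φ(n) = (p−1)(q−1) = 172·100 = 17200.
Need d with 1371·d ≡ 1 (mod 17200). Apply the extended Euclidean algorithm:
17200 = 12*1371 + 748
1371 = 1*748 + 623
748 = 1*623 + 125
623 = 4*125 + 123
125 = 1*123 + 2
123 = 61*2 + 1
2 = 2*1 + 0
Back-substitute:
1 = 123 − 61·2
1 = −61·125 + 62·123
1 = 62·623 − 309·125
1 = −309·748 + 371·623
1 = 371·1371 − 680·748
1 = −680·17200 + 8531·1371
So 1371·8531 ≡ 1 (mod 17200), hence d = 8531.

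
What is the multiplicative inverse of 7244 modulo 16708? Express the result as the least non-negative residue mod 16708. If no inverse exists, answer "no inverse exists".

no inverse exists

Euclidean algorithm on 16708, 7244:
16708 = 2·7244 + 2220
7244 = 3·2220 + 584
2220 = 3·584 + 468
584 = 1·468 + 116
468 = 4·116 + 4
116 = 29·4 + 0
Since gcd = 4 > 1, 7244 is not a unit mod 16708.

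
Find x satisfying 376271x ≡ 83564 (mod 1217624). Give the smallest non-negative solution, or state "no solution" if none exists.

First find gcd(376271, 1217624):
1217624 = 3×376271 + 88811
376271 = 4×88811 + 21027
88811 = 4×21027 + 4703
21027 = 4×4703 + 2215
4703 = 2×2215 + 273
2215 = 8×273 + 31
273 = 8×31 + 25
31 = 1×25 + 6
25 = 4×6 + 1
6 = 6×1 + 0
gcd = 1, so a unique solution mod 1217624 exists.
Back-substitute for the Bézout coefficients:
1 = 25 − 4·6
1 = −4·31 + 5·25
1 = 5·273 − 44·31
1 = −44·2215 + 357·273
1 = 357·4703 − 758·2215
1 = −758·21027 + 3389·4703
1 = 3389·88811 − 14314·21027
1 = −14314·376271 + 60645·88811
1 = 60645·1217624 − 196249·376271
So 376271·(-196249) ≡ 1 (mod 1217624), giving 376271⁻¹ ≡ 1021375.
x ≡ 376271⁻¹·83564 ≡ 1021375·83564 ≡ 826220 (mod 1217624).

826220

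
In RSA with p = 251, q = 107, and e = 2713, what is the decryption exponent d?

φ(n) = (p−1)(q−1) = 250·106 = 26500.
Need d with 2713·d ≡ 1 (mod 26500). Apply the extended Euclidean algorithm:
26500 = 9×2713 + 2083
2713 = 1×2083 + 630
2083 = 3×630 + 193
630 = 3×193 + 51
193 = 3×51 + 40
51 = 1×40 + 11
40 = 3×11 + 7
11 = 1×7 + 4
7 = 1×4 + 3
4 = 1×3 + 1
3 = 3×1 + 0
Back-substitute:
1 = 4 − 3
1 = −7 + 2·4
1 = 2·11 − 3·7
1 = −3·40 + 11·11
1 = 11·51 − 14·40
1 = −14·193 + 53·51
1 = 53·630 − 173·193
1 = −173·2083 + 572·630
1 = 572·2713 − 745·2083
1 = −745·26500 + 7277·2713
So 2713·7277 ≡ 1 (mod 26500), hence d = 7277.

7277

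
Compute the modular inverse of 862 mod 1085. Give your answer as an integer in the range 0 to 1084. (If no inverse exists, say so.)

253

Apply the Euclidean algorithm to 1085 and 862:
1085 = 1×862 + 223
862 = 3×223 + 193
223 = 1×193 + 30
193 = 6×30 + 13
30 = 2×13 + 4
13 = 3×4 + 1
4 = 4×1 + 0
Since gcd(862, 1085) = 1, back-substitute to write 1 as a combination:
1 = 13 − 3·4
1 = −3·30 + 7·13
1 = 7·193 − 45·30
1 = −45·223 + 52·193
1 = 52·862 − 201·223
1 = −201·1085 + 253·862
So 862·253 ≡ 1 (mod 1085).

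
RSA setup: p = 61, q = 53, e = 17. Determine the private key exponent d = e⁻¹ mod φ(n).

2753

φ(n) = (p−1)(q−1) = 60·52 = 3120.
Need d with 17·d ≡ 1 (mod 3120). Apply the extended Euclidean algorithm:
3120 = 183×17 + 9
17 = 1×9 + 8
9 = 1×8 + 1
8 = 8×1 + 0
Back-substitute:
1 = 9 − 8
1 = −17 + 2·9
1 = 2·3120 − 367·17
So 17·(-367) ≡ 1 (mod 3120), hence d ≡ -367 ≡ 2753 (mod 3120).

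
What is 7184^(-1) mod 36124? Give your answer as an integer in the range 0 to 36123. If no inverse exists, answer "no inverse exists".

no inverse exists

Euclidean algorithm on 36124, 7184:
36124 = 5*7184 + 204
7184 = 35*204 + 44
204 = 4*44 + 28
44 = 1*28 + 16
28 = 1*16 + 12
16 = 1*12 + 4
12 = 3*4 + 0
gcd(7184, 36124) = 4 ≠ 1, so 7184 has no multiplicative inverse modulo 36124.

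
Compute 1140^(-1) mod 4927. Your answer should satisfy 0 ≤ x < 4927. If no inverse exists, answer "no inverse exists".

2148

Run Euclid on (4927, 1140):
4927 = 4·1140 + 367
1140 = 3·367 + 39
367 = 9·39 + 16
39 = 2·16 + 7
16 = 2·7 + 2
7 = 3·2 + 1
2 = 2·1 + 0
Since gcd(1140, 4927) = 1, back-substitute to write 1 as a combination:
1 = 7 − 3·2
1 = −3·16 + 7·7
1 = 7·39 − 17·16
1 = −17·367 + 160·39
1 = 160·1140 − 497·367
1 = −497·4927 + 2148·1140
So 1140·2148 ≡ 1 (mod 4927).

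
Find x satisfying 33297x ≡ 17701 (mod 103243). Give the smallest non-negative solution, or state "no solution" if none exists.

3095

First find gcd(33297, 103243):
103243 = 3×33297 + 3352
33297 = 9×3352 + 3129
3352 = 1×3129 + 223
3129 = 14×223 + 7
223 = 31×7 + 6
7 = 1×6 + 1
6 = 6×1 + 0
gcd = 1, so a unique solution mod 103243 exists.
Back-substitute for the Bézout coefficients:
1 = 7 − 6
1 = −223 + 32·7
1 = 32·3129 − 449·223
1 = −449·3352 + 481·3129
1 = 481·33297 − 4778·3352
1 = −4778·103243 + 14815·33297
So 33297·(14815) ≡ 1 (mod 103243), giving 33297⁻¹ ≡ 14815.
x ≡ 33297⁻¹·17701 ≡ 14815·17701 ≡ 3095 (mod 103243).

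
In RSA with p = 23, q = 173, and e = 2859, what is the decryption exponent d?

3739

φ(n) = (p−1)(q−1) = 22·172 = 3784.
Need d with 2859·d ≡ 1 (mod 3784). Apply the extended Euclidean algorithm:
3784 = 1·2859 + 925
2859 = 3·925 + 84
925 = 11·84 + 1
84 = 84·1 + 0
Back-substitute:
1 = 925 − 11·84
1 = −11·2859 + 34·925
1 = 34·3784 − 45·2859
So 2859·(-45) ≡ 1 (mod 3784), hence d ≡ -45 ≡ 3739 (mod 3784).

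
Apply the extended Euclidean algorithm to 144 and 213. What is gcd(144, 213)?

3

Euclidean algorithm:
213 = 1×144 + 69
144 = 2×69 + 6
69 = 11×6 + 3
6 = 2×3 + 0
gcd(144, 213) = 3.
Back-substituting:
3 = 69 − 11·6
3 = −11·144 + 23·69
3 = 23·213 − 34·144
So 3 = (23)·213 + (-34)·144.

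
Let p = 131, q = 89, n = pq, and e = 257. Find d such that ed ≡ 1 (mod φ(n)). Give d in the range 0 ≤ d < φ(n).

9793

φ(n) = (p−1)(q−1) = 130·88 = 11440.
Need d with 257·d ≡ 1 (mod 11440). Apply the extended Euclidean algorithm:
11440 = 44*257 + 132
257 = 1*132 + 125
132 = 1*125 + 7
125 = 17*7 + 6
7 = 1*6 + 1
6 = 6*1 + 0
Back-substitute:
1 = 7 − 6
1 = −125 + 18·7
1 = 18·132 − 19·125
1 = −19·257 + 37·132
1 = 37·11440 − 1647·257
So 257·(-1647) ≡ 1 (mod 11440), hence d ≡ -1647 ≡ 9793 (mod 11440).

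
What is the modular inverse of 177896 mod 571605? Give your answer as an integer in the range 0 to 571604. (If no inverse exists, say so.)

128561

Extended Euclidean algorithm:
571605 = 3·177896 + 37917
177896 = 4·37917 + 26228
37917 = 1·26228 + 11689
26228 = 2·11689 + 2850
11689 = 4·2850 + 289
2850 = 9·289 + 249
289 = 1·249 + 40
249 = 6·40 + 9
40 = 4·9 + 4
9 = 2·4 + 1
4 = 4·1 + 0
Since gcd(177896, 571605) = 1, back-substitute to write 1 as a combination:
1 = 9 − 2·4
1 = −2·40 + 9·9
1 = 9·249 − 56·40
1 = −56·289 + 65·249
1 = 65·2850 − 641·289
1 = −641·11689 + 2629·2850
1 = 2629·26228 − 5899·11689
1 = −5899·37917 + 8528·26228
1 = 8528·177896 − 40011·37917
1 = −40011·571605 + 128561·177896
So 177896·128561 ≡ 1 (mod 571605).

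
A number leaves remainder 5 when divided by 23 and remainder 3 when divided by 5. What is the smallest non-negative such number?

28

Write x = 5 + 23·k. Then 23·k ≡ 3 − 5 ≡ 3 (mod 5).
Need 23⁻¹ mod 5. Extended Euclid on (5, 3):
5 = 1*3 + 2
3 = 1*2 + 1
2 = 2*1 + 0
Back-substitute:
1 = 3 − 2
1 = −5 + 2·3
23⁻¹ ≡ 2 (mod 5), so k ≡ 2·3 ≡ 1 (mod 5).
x = 5 + 23·1 = 28.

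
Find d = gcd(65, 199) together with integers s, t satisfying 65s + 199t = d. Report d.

1

Repeated division:
199 = 3·65 + 4
65 = 16·4 + 1
4 = 4·1 + 0
gcd(65, 199) = 1.
Working backward:
1 = 65 − 16·4
1 = −16·199 + 49·65
So 1 = (-16)·199 + (49)·65.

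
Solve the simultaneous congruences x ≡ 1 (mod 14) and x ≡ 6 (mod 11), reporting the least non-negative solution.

Write x = 1 + 14·k. Then 14·k ≡ 6 − 1 ≡ 5 (mod 11).
Need 14⁻¹ mod 11. Extended Euclid on (11, 3):
11 = 3×3 + 2
3 = 1×2 + 1
2 = 2×1 + 0
Back-substitute:
1 = 3 − 2
1 = −11 + 4·3
14⁻¹ ≡ 4 (mod 11), so k ≡ 4·5 ≡ 9 (mod 11).
x = 1 + 14·9 = 127.

127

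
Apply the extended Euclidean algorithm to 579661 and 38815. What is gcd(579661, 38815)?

Euclidean algorithm:
579661 = 14·38815 + 36251
38815 = 1·36251 + 2564
36251 = 14·2564 + 355
2564 = 7·355 + 79
355 = 4·79 + 39
79 = 2·39 + 1
39 = 39·1 + 0
gcd(579661, 38815) = 1.
Working backward:
1 = 79 − 2·39
1 = −2·355 + 9·79
1 = 9·2564 − 65·355
1 = −65·36251 + 919·2564
1 = 919·38815 − 984·36251
1 = −984·579661 + 14695·38815
So 1 = (-984)·579661 + (14695)·38815.

1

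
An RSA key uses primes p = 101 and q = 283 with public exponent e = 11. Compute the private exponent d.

7691

φ(n) = (p−1)(q−1) = 100·282 = 28200.
Need d with 11·d ≡ 1 (mod 28200). Apply the extended Euclidean algorithm:
28200 = 2563·11 + 7
11 = 1·7 + 4
7 = 1·4 + 3
4 = 1·3 + 1
3 = 3·1 + 0
Back-substitute:
1 = 4 − 3
1 = −7 + 2·4
1 = 2·11 − 3·7
1 = −3·28200 + 7691·11
So 11·7691 ≡ 1 (mod 28200), hence d = 7691.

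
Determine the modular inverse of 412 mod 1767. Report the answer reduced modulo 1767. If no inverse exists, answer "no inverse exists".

Extended Euclidean algorithm:
1767 = 4·412 + 119
412 = 3·119 + 55
119 = 2·55 + 9
55 = 6·9 + 1
9 = 9·1 + 0
The gcd is 1. Working backward:
1 = 55 − 6·9
1 = −6·119 + 13·55
1 = 13·412 − 45·119
1 = −45·1767 + 193·412
So 412·193 ≡ 1 (mod 1767).

193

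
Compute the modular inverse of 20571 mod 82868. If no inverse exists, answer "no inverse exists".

Run Euclid on (82868, 20571):
82868 = 4·20571 + 584
20571 = 35·584 + 131
584 = 4·131 + 60
131 = 2·60 + 11
60 = 5·11 + 5
11 = 2·5 + 1
5 = 5·1 + 0
The gcd is 1. Working backward:
1 = 11 − 2·5
1 = −2·60 + 11·11
1 = 11·131 − 24·60
1 = −24·584 + 107·131
1 = 107·20571 − 3769·584
1 = −3769·82868 + 15183·20571
So 20571·15183 ≡ 1 (mod 82868).

15183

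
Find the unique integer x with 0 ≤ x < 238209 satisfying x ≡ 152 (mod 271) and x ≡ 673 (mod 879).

Write x = 152 + 271·k. Then 271·k ≡ 673 − 152 ≡ 521 (mod 879).
Need 271⁻¹ mod 879. Extended Euclid on (879, 271):
879 = 3·271 + 66
271 = 4·66 + 7
66 = 9·7 + 3
7 = 2·3 + 1
3 = 3·1 + 0
Back-substitute:
1 = 7 − 2·3
1 = −2·66 + 19·7
1 = 19·271 − 78·66
1 = −78·879 + 253·271
271⁻¹ ≡ 253 (mod 879), so k ≡ 253·521 ≡ 842 (mod 879).
x = 152 + 271·842 = 228334.

228334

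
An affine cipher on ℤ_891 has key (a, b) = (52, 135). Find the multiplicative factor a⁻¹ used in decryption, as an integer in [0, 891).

634

Run Euclid on (891, 52):
891 = 17*52 + 7
52 = 7*7 + 3
7 = 2*3 + 1
3 = 3*1 + 0
Since gcd(52, 891) = 1, back-substitute to write 1 as a combination:
1 = 7 − 2·3
1 = −2·52 + 15·7
1 = 15·891 − 257·52
Thus 52·(-257) ≡ 1 (mod 891); reducing, -257 mod 891 = 634.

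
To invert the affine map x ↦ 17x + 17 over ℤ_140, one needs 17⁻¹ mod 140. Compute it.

33

Apply the Euclidean algorithm to 140 and 17:
140 = 8*17 + 4
17 = 4*4 + 1
4 = 4*1 + 0
Since gcd(17, 140) = 1, back-substitute to write 1 as a combination:
1 = 17 − 4·4
1 = −4·140 + 33·17
So 17·33 ≡ 1 (mod 140).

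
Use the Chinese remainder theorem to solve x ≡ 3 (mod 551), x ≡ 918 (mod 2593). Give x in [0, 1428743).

Write x = 3 + 551·k. Then 551·k ≡ 918 − 3 ≡ 915 (mod 2593).
Need 551⁻¹ mod 2593. Extended Euclid on (2593, 551):
2593 = 4·551 + 389
551 = 1·389 + 162
389 = 2·162 + 65
162 = 2·65 + 32
65 = 2·32 + 1
32 = 32·1 + 0
Back-substitute:
1 = 65 − 2·32
1 = −2·162 + 5·65
1 = 5·389 − 12·162
1 = −12·551 + 17·389
1 = 17·2593 − 80·551
551⁻¹ ≡ 2513 (mod 2593), so k ≡ 2513·915 ≡ 1997 (mod 2593).
x = 3 + 551·1997 = 1100350.

1100350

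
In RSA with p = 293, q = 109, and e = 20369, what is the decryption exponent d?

φ(n) = (p−1)(q−1) = 292·108 = 31536.
Need d with 20369·d ≡ 1 (mod 31536). Apply the extended Euclidean algorithm:
31536 = 1·20369 + 11167
20369 = 1·11167 + 9202
11167 = 1·9202 + 1965
9202 = 4·1965 + 1342
1965 = 1·1342 + 623
1342 = 2·623 + 96
623 = 6·96 + 47
96 = 2·47 + 2
47 = 23·2 + 1
2 = 2·1 + 0
Back-substitute:
1 = 47 − 23·2
1 = −23·96 + 47·47
1 = 47·623 − 305·96
1 = −305·1342 + 657·623
1 = 657·1965 − 962·1342
1 = −962·9202 + 4505·1965
1 = 4505·11167 − 5467·9202
1 = −5467·20369 + 9972·11167
1 = 9972·31536 − 15439·20369
So 20369·(-15439) ≡ 1 (mod 31536), hence d ≡ -15439 ≡ 16097 (mod 31536).

16097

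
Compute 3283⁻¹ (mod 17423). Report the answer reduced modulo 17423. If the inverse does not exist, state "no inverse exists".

Euclidean algorithm on 17423, 3283:
17423 = 5*3283 + 1008
3283 = 3*1008 + 259
1008 = 3*259 + 231
259 = 1*231 + 28
231 = 8*28 + 7
28 = 4*7 + 0
The gcd is 7, not 1, hence no inverse exists.

no inverse exists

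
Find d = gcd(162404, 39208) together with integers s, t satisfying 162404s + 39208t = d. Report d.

4

Apply Euclid's algorithm to 162404 and 39208:
162404 = 4×39208 + 5572
39208 = 7×5572 + 204
5572 = 27×204 + 64
204 = 3×64 + 12
64 = 5×12 + 4
12 = 3×4 + 0
gcd(162404, 39208) = 4.
Working backward:
4 = 64 − 5·12
4 = −5·204 + 16·64
4 = 16·5572 − 437·204
4 = −437·39208 + 3075·5572
4 = 3075·162404 − 12737·39208
So 4 = (3075)·162404 + (-12737)·39208.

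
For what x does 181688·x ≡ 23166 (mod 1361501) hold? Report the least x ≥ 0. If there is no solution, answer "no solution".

First find gcd(181688, 1361501):
1361501 = 7*181688 + 89685
181688 = 2*89685 + 2318
89685 = 38*2318 + 1601
2318 = 1*1601 + 717
1601 = 2*717 + 167
717 = 4*167 + 49
167 = 3*49 + 20
49 = 2*20 + 9
20 = 2*9 + 2
9 = 4*2 + 1
2 = 2*1 + 0
gcd = 1, so a unique solution mod 1361501 exists.
Back-substitute for the Bézout coefficients:
1 = 9 − 4·2
1 = −4·20 + 9·9
1 = 9·49 − 22·20
1 = −22·167 + 75·49
1 = 75·717 − 322·167
1 = −322·1601 + 719·717
1 = 719·2318 − 1041·1601
1 = −1041·89685 + 40277·2318
1 = 40277·181688 − 81595·89685
1 = −81595·1361501 + 611442·181688
So 181688·(611442) ≡ 1 (mod 1361501), giving 181688⁻¹ ≡ 611442.
x ≡ 181688⁻¹·23166 ≡ 611442·23166 ≡ 970469 (mod 1361501).

970469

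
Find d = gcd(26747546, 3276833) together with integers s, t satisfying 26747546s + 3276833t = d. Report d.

Euclidean algorithm:
26747546 = 8×3276833 + 532882
3276833 = 6×532882 + 79541
532882 = 6×79541 + 55636
79541 = 1×55636 + 23905
55636 = 2×23905 + 7826
23905 = 3×7826 + 427
7826 = 18×427 + 140
427 = 3×140 + 7
140 = 20×7 + 0
gcd(26747546, 3276833) = 7.
Express as a combination:
7 = 427 − 3·140
7 = −3·7826 + 55·427
7 = 55·23905 − 168·7826
7 = −168·55636 + 391·23905
7 = 391·79541 − 559·55636
7 = −559·532882 + 3745·79541
7 = 3745·3276833 − 23029·532882
7 = −23029·26747546 + 187977·3276833
So 7 = (-23029)·26747546 + (187977)·3276833.

7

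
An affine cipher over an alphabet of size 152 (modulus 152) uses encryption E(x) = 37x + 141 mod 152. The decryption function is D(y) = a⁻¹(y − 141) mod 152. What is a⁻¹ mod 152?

37

Extended Euclidean algorithm:
152 = 4·37 + 4
37 = 9·4 + 1
4 = 4·1 + 0
The gcd is 1. Working backward:
1 = 37 − 9·4
1 = −9·152 + 37·37
So 37·37 ≡ 1 (mod 152).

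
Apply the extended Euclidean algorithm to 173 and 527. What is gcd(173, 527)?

Euclidean algorithm:
527 = 3·173 + 8
173 = 21·8 + 5
8 = 1·5 + 3
5 = 1·3 + 2
3 = 1·2 + 1
2 = 2·1 + 0
gcd(173, 527) = 1.
Working backward:
1 = 3 − 2
1 = −5 + 2·3
1 = 2·8 − 3·5
1 = −3·173 + 65·8
1 = 65·527 − 198·173
So 1 = (65)·527 + (-198)·173.

1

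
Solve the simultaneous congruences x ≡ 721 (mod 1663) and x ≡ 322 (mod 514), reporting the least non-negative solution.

687540

Write x = 721 + 1663·k. Then 1663·k ≡ 322 − 721 ≡ 115 (mod 514).
Need 1663⁻¹ mod 514. Extended Euclid on (514, 121):
514 = 4*121 + 30
121 = 4*30 + 1
30 = 30*1 + 0
Back-substitute:
1 = 121 − 4·30
1 = −4·514 + 17·121
1663⁻¹ ≡ 17 (mod 514), so k ≡ 17·115 ≡ 413 (mod 514).
x = 721 + 1663·413 = 687540.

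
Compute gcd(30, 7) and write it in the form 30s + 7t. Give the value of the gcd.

1

Repeated division:
30 = 4*7 + 2
7 = 3*2 + 1
2 = 2*1 + 0
gcd(30, 7) = 1.
Working backward:
1 = 7 − 3·2
1 = −3·30 + 13·7
So 1 = (-3)·30 + (13)·7.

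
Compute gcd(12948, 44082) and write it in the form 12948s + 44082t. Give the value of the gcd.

Apply Euclid's algorithm to 44082 and 12948:
44082 = 3*12948 + 5238
12948 = 2*5238 + 2472
5238 = 2*2472 + 294
2472 = 8*294 + 120
294 = 2*120 + 54
120 = 2*54 + 12
54 = 4*12 + 6
12 = 2*6 + 0
gcd(12948, 44082) = 6.
Back-substituting:
6 = 54 − 4·12
6 = −4·120 + 9·54
6 = 9·294 − 22·120
6 = −22·2472 + 185·294
6 = 185·5238 − 392·2472
6 = −392·12948 + 969·5238
6 = 969·44082 − 3299·12948
So 6 = (969)·44082 + (-3299)·12948.

6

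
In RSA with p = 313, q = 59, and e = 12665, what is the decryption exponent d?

φ(n) = (p−1)(q−1) = 312·58 = 18096.
Need d with 12665·d ≡ 1 (mod 18096). Apply the extended Euclidean algorithm:
18096 = 1*12665 + 5431
12665 = 2*5431 + 1803
5431 = 3*1803 + 22
1803 = 81*22 + 21
22 = 1*21 + 1
21 = 21*1 + 0
Back-substitute:
1 = 22 − 21
1 = −1803 + 82·22
1 = 82·5431 − 247·1803
1 = −247·12665 + 576·5431
1 = 576·18096 − 823·12665
So 12665·(-823) ≡ 1 (mod 18096), hence d ≡ -823 ≡ 17273 (mod 18096).

17273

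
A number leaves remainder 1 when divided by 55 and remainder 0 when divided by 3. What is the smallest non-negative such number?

Write x = 1 + 55·k. Then 55·k ≡ 0 − 1 ≡ 2 (mod 3).
Need 55⁻¹ mod 3. Extended Euclid on (3, 1):
3 = 3*1 + 0
55⁻¹ ≡ 1 (mod 3), so k ≡ 1·2 ≡ 2 (mod 3).
x = 1 + 55·2 = 111.

111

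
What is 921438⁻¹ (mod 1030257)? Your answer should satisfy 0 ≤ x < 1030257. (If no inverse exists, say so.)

Compute gcd(921438, 1030257):
1030257 = 1*921438 + 108819
921438 = 8*108819 + 50886
108819 = 2*50886 + 7047
50886 = 7*7047 + 1557
7047 = 4*1557 + 819
1557 = 1*819 + 738
819 = 1*738 + 81
738 = 9*81 + 9
81 = 9*9 + 0
The gcd is 9, not 1, hence no inverse exists.

no inverse exists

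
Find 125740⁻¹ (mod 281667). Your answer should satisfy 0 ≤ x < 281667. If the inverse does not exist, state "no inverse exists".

39553

Run Euclid on (281667, 125740):
281667 = 2×125740 + 30187
125740 = 4×30187 + 4992
30187 = 6×4992 + 235
4992 = 21×235 + 57
235 = 4×57 + 7
57 = 8×7 + 1
7 = 7×1 + 0
The gcd is 1. Working backward:
1 = 57 − 8·7
1 = −8·235 + 33·57
1 = 33·4992 − 701·235
1 = −701·30187 + 4239·4992
1 = 4239·125740 − 17657·30187
1 = −17657·281667 + 39553·125740
So 125740·39553 ≡ 1 (mod 281667).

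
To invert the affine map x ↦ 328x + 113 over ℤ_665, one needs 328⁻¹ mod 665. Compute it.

gcd(665, 328) by repeated division:
665 = 2·328 + 9
328 = 36·9 + 4
9 = 2·4 + 1
4 = 4·1 + 0
Since gcd(328, 665) = 1, back-substitute to write 1 as a combination:
1 = 9 − 2·4
1 = −2·328 + 73·9
1 = 73·665 − 148·328
Hence 328⁻¹ ≡ -148 ≡ 517 (mod 665).

517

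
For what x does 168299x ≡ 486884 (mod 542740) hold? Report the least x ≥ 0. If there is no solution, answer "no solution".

207216

First find gcd(168299, 542740):
542740 = 3×168299 + 37843
168299 = 4×37843 + 16927
37843 = 2×16927 + 3989
16927 = 4×3989 + 971
3989 = 4×971 + 105
971 = 9×105 + 26
105 = 4×26 + 1
26 = 26×1 + 0
gcd = 1, so a unique solution mod 542740 exists.
Back-substitute for the Bézout coefficients:
1 = 105 − 4·26
1 = −4·971 + 37·105
1 = 37·3989 − 152·971
1 = −152·16927 + 645·3989
1 = 645·37843 − 1442·16927
1 = −1442·168299 + 6413·37843
1 = 6413·542740 − 20681·168299
So 168299·(-20681) ≡ 1 (mod 542740), giving 168299⁻¹ ≡ 522059.
x ≡ 168299⁻¹·486884 ≡ 522059·486884 ≡ 207216 (mod 542740).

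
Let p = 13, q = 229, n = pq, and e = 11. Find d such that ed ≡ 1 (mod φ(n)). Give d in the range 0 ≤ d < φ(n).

995

φ(n) = (p−1)(q−1) = 12·228 = 2736.
Need d with 11·d ≡ 1 (mod 2736). Apply the extended Euclidean algorithm:
2736 = 248*11 + 8
11 = 1*8 + 3
8 = 2*3 + 2
3 = 1*2 + 1
2 = 2*1 + 0
Back-substitute:
1 = 3 − 2
1 = −8 + 3·3
1 = 3·11 − 4·8
1 = −4·2736 + 995·11
So 11·995 ≡ 1 (mod 2736), hence d = 995.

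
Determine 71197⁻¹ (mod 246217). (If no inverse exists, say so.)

234165

Run Euclid on (246217, 71197):
246217 = 3·71197 + 32626
71197 = 2·32626 + 5945
32626 = 5·5945 + 2901
5945 = 2·2901 + 143
2901 = 20·143 + 41
143 = 3·41 + 20
41 = 2·20 + 1
20 = 20·1 + 0
gcd = 1, so the inverse exists. Back-substitute:
1 = 41 − 2·20
1 = −2·143 + 7·41
1 = 7·2901 − 142·143
1 = −142·5945 + 291·2901
1 = 291·32626 − 1597·5945
1 = −1597·71197 + 3485·32626
1 = 3485·246217 − 12052·71197
Thus 71197·(-12052) ≡ 1 (mod 246217); reducing, -12052 mod 246217 = 234165.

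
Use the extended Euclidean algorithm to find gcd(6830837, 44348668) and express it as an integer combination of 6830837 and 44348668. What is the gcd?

Apply Euclid's algorithm to 44348668 and 6830837:
44348668 = 6·6830837 + 3363646
6830837 = 2·3363646 + 103545
3363646 = 32·103545 + 50206
103545 = 2·50206 + 3133
50206 = 16·3133 + 78
3133 = 40·78 + 13
78 = 6·13 + 0
gcd(6830837, 44348668) = 13.
Express as a combination:
13 = 3133 − 40·78
13 = −40·50206 + 641·3133
13 = 641·103545 − 1322·50206
13 = −1322·3363646 + 42945·103545
13 = 42945·6830837 − 87212·3363646
13 = −87212·44348668 + 566217·6830837
So 13 = (-87212)·44348668 + (566217)·6830837.

13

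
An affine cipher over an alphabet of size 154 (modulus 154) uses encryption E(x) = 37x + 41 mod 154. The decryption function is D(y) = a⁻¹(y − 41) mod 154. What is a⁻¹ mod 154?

Apply the Euclidean algorithm to 154 and 37:
154 = 4×37 + 6
37 = 6×6 + 1
6 = 6×1 + 0
Since gcd(37, 154) = 1, back-substitute to write 1 as a combination:
1 = 37 − 6·6
1 = −6·154 + 25·37
So 37·25 ≡ 1 (mod 154).

25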